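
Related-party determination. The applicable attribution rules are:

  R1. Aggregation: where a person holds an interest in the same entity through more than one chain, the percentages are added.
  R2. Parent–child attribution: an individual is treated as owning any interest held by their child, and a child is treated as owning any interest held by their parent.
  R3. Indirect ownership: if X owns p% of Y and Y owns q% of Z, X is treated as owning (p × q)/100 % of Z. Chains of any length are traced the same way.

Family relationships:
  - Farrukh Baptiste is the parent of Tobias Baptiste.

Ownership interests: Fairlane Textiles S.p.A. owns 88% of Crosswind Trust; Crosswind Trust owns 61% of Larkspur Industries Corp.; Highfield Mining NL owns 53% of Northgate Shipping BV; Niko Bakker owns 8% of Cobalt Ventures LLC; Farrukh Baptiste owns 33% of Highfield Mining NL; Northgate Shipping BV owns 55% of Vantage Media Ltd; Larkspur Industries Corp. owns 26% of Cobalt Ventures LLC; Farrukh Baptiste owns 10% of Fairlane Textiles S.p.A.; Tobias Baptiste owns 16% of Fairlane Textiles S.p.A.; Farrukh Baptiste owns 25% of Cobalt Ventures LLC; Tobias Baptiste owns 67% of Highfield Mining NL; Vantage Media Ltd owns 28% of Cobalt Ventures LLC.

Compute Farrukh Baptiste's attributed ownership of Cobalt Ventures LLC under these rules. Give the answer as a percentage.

By parent–child attribution (R2), Farrukh Baptiste is treated as also owning Tobias Baptiste's interest in Highfield Mining NL, giving 33% + 67% = 100%.
By parent–child attribution (R2), Farrukh Baptiste is treated as also owning Tobias Baptiste's interest in Fairlane Textiles S.p.A, giving 10% + 16% = 26%.
Chain via Highfield Mining NL → Northgate Shipping BV → Vantage Media Ltd (R3): 100% × 53% × 55% × 28% = 8.162% of Cobalt Ventures LLC.
Chain via Fairlane Textiles S.p.A. → Crosswind Trust → Larkspur Industries Corp. (R3): 26% × 88% × 61% × 26% = 3.628768% of Cobalt Ventures LLC.
Direct interest in Cobalt Ventures LLC: 25%.
Aggregating (R1): 8.162% + 3.628768% + 25% = 36.790768%.

36.790768%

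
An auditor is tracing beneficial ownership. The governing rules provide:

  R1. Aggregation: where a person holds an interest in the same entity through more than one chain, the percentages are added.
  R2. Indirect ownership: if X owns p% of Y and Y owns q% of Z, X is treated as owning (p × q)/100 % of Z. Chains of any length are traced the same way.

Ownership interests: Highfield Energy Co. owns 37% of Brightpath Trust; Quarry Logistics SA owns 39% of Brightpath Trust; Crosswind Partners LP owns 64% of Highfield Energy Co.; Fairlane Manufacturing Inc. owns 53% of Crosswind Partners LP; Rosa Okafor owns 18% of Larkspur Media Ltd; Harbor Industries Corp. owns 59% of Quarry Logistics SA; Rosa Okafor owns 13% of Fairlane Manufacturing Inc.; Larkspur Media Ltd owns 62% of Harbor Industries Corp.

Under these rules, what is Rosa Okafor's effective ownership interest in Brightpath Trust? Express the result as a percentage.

Chain via Fairlane Manufacturing Inc. → Crosswind Partners LP → Highfield Energy Co. (R2): 13% × 53% × 64% × 37% = 1.631552% of Brightpath Trust.
Chain via Larkspur Media Ltd → Harbor Industries Corp. → Quarry Logistics SA (R2): 18% × 62% × 59% × 39% = 2.567916% of Brightpath Trust.
Aggregating (R1): 1.631552% + 2.567916% = 4.199468%.

4.199468%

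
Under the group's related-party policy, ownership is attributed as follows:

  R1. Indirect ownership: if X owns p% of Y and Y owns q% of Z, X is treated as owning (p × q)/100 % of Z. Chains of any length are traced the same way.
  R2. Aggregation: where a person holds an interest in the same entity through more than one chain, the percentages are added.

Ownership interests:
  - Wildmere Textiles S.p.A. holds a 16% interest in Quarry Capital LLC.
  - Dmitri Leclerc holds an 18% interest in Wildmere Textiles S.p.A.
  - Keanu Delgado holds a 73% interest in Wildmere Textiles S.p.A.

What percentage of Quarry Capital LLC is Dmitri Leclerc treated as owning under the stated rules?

2.88%

Chain via Wildmere Textiles S.p.A. (R1): 18% × 16% = 2.88% of Quarry Capital LLC.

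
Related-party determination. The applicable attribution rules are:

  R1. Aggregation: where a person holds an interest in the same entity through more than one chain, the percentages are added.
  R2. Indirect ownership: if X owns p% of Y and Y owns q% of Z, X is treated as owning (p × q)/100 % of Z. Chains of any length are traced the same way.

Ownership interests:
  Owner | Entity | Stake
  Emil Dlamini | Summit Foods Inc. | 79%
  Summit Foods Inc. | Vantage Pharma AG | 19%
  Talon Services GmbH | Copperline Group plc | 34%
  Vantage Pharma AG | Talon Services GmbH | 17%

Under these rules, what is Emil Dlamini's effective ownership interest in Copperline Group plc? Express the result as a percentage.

0.867578%

Chain via Summit Foods Inc. → Vantage Pharma AG → Talon Services GmbH (R2): 79% × 19% × 17% × 34% = 0.867578% of Copperline Group plc.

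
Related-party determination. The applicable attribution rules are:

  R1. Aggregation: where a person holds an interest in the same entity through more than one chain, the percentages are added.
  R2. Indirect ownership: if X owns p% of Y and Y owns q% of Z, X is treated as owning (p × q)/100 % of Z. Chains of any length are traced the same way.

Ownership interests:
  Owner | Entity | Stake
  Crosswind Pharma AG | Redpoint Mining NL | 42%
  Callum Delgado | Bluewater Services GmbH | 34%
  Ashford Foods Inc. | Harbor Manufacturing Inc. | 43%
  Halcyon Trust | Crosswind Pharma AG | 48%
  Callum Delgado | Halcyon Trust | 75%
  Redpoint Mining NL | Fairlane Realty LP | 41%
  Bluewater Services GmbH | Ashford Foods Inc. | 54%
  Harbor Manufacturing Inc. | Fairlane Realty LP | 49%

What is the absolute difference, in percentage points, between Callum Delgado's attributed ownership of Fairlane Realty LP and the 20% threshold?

9.932348

Chain via Halcyon Trust → Crosswind Pharma AG → Redpoint Mining NL (R2): 75% × 48% × 42% × 41% = 6.1992% of Fairlane Realty LP.
Chain via Bluewater Services GmbH → Ashford Foods Inc. → Harbor Manufacturing Inc. (R2): 34% × 54% × 43% × 49% = 3.868452% of Fairlane Realty LP.
Aggregating (R1): 6.1992% + 3.868452% = 10.067652%.
10.067652% falls short of the 20% threshold by 9.932348 percentage points.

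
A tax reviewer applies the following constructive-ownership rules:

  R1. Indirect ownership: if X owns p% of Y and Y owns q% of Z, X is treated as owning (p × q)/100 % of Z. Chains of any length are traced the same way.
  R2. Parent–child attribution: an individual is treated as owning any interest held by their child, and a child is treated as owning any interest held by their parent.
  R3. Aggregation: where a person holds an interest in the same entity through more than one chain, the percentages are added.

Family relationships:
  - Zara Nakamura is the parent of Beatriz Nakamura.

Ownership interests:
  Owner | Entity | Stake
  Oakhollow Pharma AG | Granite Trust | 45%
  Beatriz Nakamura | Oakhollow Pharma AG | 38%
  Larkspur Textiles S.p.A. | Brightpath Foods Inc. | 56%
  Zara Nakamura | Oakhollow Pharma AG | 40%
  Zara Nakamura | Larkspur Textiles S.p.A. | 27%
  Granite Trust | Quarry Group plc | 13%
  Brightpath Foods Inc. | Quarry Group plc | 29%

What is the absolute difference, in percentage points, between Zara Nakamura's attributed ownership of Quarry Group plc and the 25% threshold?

By parent–child attribution (R2), Zara Nakamura is treated as also owning Beatriz Nakamura's interest in Oakhollow Pharma AG, giving 40% + 38% = 78%.
Chain via Larkspur Textiles S.p.A. → Brightpath Foods Inc. (R1): 27% × 56% × 29% = 4.3848% of Quarry Group plc.
Chain via Oakhollow Pharma AG → Granite Trust (R1): 78% × 45% × 13% = 4.563% of Quarry Group plc.
Aggregating (R3): 4.3848% + 4.563% = 8.9478%.
8.9478% falls short of the 25% threshold by 16.0522 percentage points.

16.0522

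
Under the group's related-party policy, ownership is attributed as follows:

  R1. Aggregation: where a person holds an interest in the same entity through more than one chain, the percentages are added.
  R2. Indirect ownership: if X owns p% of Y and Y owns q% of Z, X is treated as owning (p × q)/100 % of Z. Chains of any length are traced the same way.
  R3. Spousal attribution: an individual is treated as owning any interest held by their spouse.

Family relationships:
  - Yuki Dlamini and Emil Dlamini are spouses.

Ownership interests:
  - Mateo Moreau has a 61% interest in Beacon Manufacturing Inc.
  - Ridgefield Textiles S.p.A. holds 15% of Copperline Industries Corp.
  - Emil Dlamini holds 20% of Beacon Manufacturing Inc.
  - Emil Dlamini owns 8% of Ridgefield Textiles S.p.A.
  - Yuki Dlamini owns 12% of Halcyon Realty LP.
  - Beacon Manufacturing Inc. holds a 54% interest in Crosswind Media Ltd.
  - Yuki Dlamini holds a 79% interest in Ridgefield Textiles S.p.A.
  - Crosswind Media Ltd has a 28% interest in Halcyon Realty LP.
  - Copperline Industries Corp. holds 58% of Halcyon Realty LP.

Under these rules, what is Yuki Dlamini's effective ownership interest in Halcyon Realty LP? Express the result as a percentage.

22.593%

By spousal attribution (R3), Yuki Dlamini is treated as also owning Emil Dlamini's interest in Ridgefield Textiles S.p.A, giving 79% + 8% = 87%.
By spousal attribution (R3), Yuki Dlamini is treated as owning Emil Dlamini's 20% interest in Beacon Manufacturing Inc.
Chain via Ridgefield Textiles S.p.A. → Copperline Industries Corp. (R2): 87% × 15% × 58% = 7.569% of Halcyon Realty LP.
Direct interest in Halcyon Realty LP: 12%.
Chain via Beacon Manufacturing Inc. → Crosswind Media Ltd (R2): 20% × 54% × 28% = 3.024% of Halcyon Realty LP.
Aggregating (R1): 7.569% + 12% + 3.024% = 22.593%.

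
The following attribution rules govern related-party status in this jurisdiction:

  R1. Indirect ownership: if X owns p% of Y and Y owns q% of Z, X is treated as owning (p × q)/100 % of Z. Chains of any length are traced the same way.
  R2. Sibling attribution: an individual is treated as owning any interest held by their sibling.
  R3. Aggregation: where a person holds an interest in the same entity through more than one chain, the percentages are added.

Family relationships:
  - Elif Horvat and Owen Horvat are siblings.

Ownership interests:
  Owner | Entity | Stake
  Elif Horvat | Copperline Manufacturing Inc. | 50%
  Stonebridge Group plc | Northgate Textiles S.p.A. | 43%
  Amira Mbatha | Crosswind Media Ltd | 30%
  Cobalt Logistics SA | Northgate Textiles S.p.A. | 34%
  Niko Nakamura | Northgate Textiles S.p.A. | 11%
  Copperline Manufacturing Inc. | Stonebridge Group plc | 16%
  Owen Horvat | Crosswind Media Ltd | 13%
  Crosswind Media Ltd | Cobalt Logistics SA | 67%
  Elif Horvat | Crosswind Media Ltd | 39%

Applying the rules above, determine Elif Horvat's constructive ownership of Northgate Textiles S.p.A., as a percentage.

15.2856%

By sibling attribution (R2), Elif Horvat is treated as also owning Owen Horvat's interest in Crosswind Media Ltd, giving 39% + 13% = 52%.
Chain via Copperline Manufacturing Inc. → Stonebridge Group plc (R1): 50% × 16% × 43% = 3.44% of Northgate Textiles S.p.A.
Chain via Crosswind Media Ltd → Cobalt Logistics SA (R1): 52% × 67% × 34% = 11.8456% of Northgate Textiles S.p.A.
Aggregating (R3): 3.44% + 11.8456% = 15.2856%.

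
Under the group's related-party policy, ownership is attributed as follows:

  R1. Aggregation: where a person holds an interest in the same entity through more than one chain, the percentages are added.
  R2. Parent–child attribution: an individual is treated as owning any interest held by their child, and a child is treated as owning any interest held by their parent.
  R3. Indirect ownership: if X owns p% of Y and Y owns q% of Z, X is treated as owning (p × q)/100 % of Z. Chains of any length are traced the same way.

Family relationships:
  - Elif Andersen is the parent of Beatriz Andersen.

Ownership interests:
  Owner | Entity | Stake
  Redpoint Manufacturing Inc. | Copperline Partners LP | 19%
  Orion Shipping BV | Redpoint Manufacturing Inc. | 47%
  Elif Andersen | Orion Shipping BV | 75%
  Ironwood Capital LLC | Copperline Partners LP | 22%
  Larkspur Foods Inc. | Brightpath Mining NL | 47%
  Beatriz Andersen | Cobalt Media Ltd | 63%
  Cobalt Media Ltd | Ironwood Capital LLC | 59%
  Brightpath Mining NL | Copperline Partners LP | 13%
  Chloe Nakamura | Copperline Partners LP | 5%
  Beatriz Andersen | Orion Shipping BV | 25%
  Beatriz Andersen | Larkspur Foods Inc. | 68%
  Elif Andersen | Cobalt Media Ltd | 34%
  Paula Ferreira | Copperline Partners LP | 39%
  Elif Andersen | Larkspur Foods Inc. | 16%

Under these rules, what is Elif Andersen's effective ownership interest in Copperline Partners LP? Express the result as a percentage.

By parent–child attribution (R2), Elif Andersen is treated as also owning Beatriz Andersen's interest in Cobalt Media Ltd, giving 34% + 63% = 97%.
By parent–child attribution (R2), Elif Andersen is treated as also owning Beatriz Andersen's interest in Larkspur Foods Inc, giving 16% + 68% = 84%.
By parent–child attribution (R2), Elif Andersen is treated as also owning Beatriz Andersen's interest in Orion Shipping BV, giving 75% + 25% = 100%.
Chain via Cobalt Media Ltd → Ironwood Capital LLC (R3): 97% × 59% × 22% = 12.5906% of Copperline Partners LP.
Chain via Larkspur Foods Inc. → Brightpath Mining NL (R3): 84% × 47% × 13% = 5.1324% of Copperline Partners LP.
Chain via Orion Shipping BV → Redpoint Manufacturing Inc. (R3): 100% × 47% × 19% = 8.93% of Copperline Partners LP.
Aggregating (R1): 12.5906% + 5.1324% + 8.93% = 26.653%.

26.653%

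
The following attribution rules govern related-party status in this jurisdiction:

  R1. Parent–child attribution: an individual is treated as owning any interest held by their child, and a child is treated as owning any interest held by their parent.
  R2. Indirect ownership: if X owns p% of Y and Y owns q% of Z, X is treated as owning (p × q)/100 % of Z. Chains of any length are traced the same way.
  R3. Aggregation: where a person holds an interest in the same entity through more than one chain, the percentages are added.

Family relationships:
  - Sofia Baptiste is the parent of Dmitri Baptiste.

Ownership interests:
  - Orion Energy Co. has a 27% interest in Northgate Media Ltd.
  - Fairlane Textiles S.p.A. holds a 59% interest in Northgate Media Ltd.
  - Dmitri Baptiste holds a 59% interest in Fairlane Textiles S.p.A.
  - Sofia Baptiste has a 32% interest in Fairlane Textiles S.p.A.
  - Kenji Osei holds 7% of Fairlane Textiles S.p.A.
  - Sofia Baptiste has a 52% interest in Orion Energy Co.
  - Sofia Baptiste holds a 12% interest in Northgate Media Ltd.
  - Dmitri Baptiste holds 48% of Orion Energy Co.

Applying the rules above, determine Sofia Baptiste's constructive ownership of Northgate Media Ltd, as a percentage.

92.69%

By parent–child attribution (R1), Sofia Baptiste is treated as also owning Dmitri Baptiste's interest in Fairlane Textiles S.p.A, giving 32% + 59% = 91%.
By parent–child attribution (R1), Sofia Baptiste is treated as also owning Dmitri Baptiste's interest in Orion Energy Co, giving 52% + 48% = 100%.
Chain via Fairlane Textiles S.p.A. (R2): 91% × 59% = 53.69% of Northgate Media Ltd.
Chain via Orion Energy Co. (R2): 100% × 27% = 27% of Northgate Media Ltd.
Direct interest in Northgate Media Ltd: 12%.
Aggregating (R3): 53.69% + 27% + 12% = 92.69%.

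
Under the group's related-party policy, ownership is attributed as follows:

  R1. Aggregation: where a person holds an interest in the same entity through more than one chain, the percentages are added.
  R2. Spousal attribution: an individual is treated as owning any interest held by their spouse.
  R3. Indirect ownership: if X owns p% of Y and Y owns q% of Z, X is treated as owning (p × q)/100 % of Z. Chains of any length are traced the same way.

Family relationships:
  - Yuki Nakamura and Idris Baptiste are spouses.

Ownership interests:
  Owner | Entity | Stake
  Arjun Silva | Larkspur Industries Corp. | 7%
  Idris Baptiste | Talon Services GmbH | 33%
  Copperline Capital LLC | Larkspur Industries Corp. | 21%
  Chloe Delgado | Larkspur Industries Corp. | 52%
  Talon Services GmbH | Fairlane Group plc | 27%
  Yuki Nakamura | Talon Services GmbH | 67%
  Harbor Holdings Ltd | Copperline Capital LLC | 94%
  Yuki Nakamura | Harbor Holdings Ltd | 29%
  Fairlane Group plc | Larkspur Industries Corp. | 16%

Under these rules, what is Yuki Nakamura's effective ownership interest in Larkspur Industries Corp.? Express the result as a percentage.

By spousal attribution (R2), Yuki Nakamura is treated as also owning Idris Baptiste's interest in Talon Services GmbH, giving 67% + 33% = 100%.
Chain via Talon Services GmbH → Fairlane Group plc (R3): 100% × 27% × 16% = 4.32% of Larkspur Industries Corp.
Chain via Harbor Holdings Ltd → Copperline Capital LLC (R3): 29% × 94% × 21% = 5.7246% of Larkspur Industries Corp.
Aggregating (R1): 4.32% + 5.7246% = 10.0446%.

10.0446%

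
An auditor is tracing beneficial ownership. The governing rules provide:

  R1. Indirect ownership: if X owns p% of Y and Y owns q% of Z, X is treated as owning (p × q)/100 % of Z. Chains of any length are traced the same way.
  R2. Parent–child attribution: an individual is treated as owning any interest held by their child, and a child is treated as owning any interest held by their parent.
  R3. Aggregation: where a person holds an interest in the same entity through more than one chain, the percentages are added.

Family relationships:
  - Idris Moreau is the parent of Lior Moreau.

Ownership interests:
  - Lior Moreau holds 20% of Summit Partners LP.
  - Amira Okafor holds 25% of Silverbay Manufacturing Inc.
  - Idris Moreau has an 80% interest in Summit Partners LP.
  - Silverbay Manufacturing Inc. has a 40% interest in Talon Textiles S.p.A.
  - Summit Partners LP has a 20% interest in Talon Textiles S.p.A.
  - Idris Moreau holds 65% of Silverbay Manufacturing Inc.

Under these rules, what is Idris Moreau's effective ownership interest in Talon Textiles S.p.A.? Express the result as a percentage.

By parent–child attribution (R2), Idris Moreau is treated as also owning Lior Moreau's interest in Summit Partners LP, giving 80% + 20% = 100%.
Chain via Summit Partners LP (R1): 100% × 20% = 20% of Talon Textiles S.p.A.
Chain via Silverbay Manufacturing Inc. (R1): 65% × 40% = 26% of Talon Textiles S.p.A.
Aggregating (R3): 20% + 26% = 46%.

46%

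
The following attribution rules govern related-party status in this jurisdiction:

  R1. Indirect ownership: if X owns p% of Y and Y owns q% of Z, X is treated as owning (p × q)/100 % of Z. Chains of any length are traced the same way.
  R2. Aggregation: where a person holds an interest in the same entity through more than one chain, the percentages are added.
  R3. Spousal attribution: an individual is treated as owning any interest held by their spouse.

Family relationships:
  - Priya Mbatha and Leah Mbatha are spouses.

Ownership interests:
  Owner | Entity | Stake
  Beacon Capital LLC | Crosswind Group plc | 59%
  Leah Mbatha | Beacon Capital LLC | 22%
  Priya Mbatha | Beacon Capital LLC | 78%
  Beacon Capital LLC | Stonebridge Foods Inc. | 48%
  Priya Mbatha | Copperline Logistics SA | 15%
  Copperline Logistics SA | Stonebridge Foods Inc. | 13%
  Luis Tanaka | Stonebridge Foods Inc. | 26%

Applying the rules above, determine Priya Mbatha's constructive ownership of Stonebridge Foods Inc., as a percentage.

49.95%

By spousal attribution (R3), Priya Mbatha is treated as also owning Leah Mbatha's interest in Beacon Capital LLC, giving 78% + 22% = 100%.
Chain via Copperline Logistics SA (R1): 15% × 13% = 1.95% of Stonebridge Foods Inc.
Chain via Beacon Capital LLC (R1): 100% × 48% = 48% of Stonebridge Foods Inc.
Aggregating (R2): 1.95% + 48% = 49.95%.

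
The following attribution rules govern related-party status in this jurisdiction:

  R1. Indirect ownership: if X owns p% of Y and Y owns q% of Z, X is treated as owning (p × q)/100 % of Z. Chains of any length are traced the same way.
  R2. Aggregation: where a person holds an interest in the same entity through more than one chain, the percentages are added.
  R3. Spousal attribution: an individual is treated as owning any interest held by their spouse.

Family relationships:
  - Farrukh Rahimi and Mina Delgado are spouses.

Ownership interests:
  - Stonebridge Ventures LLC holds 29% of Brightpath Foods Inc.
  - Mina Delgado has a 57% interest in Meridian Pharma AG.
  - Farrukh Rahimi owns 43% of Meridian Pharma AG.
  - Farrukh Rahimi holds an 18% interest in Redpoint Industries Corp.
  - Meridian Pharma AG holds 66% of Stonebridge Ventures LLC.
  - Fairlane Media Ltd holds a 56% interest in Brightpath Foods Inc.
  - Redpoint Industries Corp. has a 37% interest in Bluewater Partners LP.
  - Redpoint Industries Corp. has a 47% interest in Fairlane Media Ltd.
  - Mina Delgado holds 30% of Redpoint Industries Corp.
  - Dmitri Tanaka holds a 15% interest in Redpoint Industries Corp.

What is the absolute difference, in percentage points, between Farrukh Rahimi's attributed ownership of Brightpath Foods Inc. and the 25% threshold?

By spousal attribution (R3), Farrukh Rahimi is treated as also owning Mina Delgado's interest in Redpoint Industries Corp, giving 18% + 30% = 48%.
By spousal attribution (R3), Farrukh Rahimi is treated as also owning Mina Delgado's interest in Meridian Pharma AG, giving 43% + 57% = 100%.
Chain via Redpoint Industries Corp. → Fairlane Media Ltd (R1): 48% × 47% × 56% = 12.6336% of Brightpath Foods Inc.
Chain via Meridian Pharma AG → Stonebridge Ventures LLC (R1): 100% × 66% × 29% = 19.14% of Brightpath Foods Inc.
Aggregating (R2): 12.6336% + 19.14% = 31.7736%.
31.7736% exceeds the 25% threshold by 6.7736 percentage points.

6.7736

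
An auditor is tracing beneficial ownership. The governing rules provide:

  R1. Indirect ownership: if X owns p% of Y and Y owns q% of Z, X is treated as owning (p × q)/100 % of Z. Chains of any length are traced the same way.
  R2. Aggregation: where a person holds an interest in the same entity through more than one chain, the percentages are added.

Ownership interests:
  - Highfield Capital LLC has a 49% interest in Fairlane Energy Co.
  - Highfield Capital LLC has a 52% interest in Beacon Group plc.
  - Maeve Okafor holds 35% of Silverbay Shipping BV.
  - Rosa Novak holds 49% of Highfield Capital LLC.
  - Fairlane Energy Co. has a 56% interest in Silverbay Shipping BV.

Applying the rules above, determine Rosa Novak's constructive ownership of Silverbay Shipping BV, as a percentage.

Chain via Highfield Capital LLC → Fairlane Energy Co. (R1): 49% × 49% × 56% = 13.4456% of Silverbay Shipping BV.

13.4456%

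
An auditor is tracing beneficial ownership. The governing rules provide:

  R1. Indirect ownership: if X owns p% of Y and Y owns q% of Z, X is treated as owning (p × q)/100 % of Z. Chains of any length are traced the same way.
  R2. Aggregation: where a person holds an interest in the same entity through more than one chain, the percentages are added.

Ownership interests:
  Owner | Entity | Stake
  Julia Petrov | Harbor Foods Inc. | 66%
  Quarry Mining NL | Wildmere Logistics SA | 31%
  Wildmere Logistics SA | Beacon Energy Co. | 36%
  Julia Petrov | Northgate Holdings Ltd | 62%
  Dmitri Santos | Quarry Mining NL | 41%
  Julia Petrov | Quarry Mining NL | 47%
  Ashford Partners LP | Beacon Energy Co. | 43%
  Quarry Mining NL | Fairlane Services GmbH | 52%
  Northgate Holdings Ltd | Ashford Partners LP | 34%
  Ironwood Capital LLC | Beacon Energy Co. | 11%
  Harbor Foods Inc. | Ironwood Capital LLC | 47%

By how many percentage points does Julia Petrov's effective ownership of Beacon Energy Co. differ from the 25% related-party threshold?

7.2782

Chain via Northgate Holdings Ltd → Ashford Partners LP (R1): 62% × 34% × 43% = 9.0644% of Beacon Energy Co.
Chain via Harbor Foods Inc. → Ironwood Capital LLC (R1): 66% × 47% × 11% = 3.4122% of Beacon Energy Co.
Chain via Quarry Mining NL → Wildmere Logistics SA (R1): 47% × 31% × 36% = 5.2452% of Beacon Energy Co.
Aggregating (R2): 9.0644% + 3.4122% + 5.2452% = 17.7218%.
17.7218% falls short of the 25% threshold by 7.2782 percentage points.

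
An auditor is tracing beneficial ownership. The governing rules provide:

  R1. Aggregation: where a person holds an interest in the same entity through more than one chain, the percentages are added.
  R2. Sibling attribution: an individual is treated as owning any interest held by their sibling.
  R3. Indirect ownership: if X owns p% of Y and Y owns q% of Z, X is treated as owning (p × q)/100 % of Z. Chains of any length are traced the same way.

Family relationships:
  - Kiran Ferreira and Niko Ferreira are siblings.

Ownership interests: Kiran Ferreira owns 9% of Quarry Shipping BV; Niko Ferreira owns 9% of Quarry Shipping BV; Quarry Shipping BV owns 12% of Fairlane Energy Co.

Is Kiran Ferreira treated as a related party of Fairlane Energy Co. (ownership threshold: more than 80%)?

By sibling attribution (R2), Kiran Ferreira is treated as also owning Niko Ferreira's interest in Quarry Shipping BV, giving 9% + 9% = 18%.
Chain via Quarry Shipping BV (R3): 18% × 12% = 2.16% of Fairlane Energy Co.
2.16% does not exceed the 80% threshold, so Kiran is not a related party to Fairlane Energy Co.

No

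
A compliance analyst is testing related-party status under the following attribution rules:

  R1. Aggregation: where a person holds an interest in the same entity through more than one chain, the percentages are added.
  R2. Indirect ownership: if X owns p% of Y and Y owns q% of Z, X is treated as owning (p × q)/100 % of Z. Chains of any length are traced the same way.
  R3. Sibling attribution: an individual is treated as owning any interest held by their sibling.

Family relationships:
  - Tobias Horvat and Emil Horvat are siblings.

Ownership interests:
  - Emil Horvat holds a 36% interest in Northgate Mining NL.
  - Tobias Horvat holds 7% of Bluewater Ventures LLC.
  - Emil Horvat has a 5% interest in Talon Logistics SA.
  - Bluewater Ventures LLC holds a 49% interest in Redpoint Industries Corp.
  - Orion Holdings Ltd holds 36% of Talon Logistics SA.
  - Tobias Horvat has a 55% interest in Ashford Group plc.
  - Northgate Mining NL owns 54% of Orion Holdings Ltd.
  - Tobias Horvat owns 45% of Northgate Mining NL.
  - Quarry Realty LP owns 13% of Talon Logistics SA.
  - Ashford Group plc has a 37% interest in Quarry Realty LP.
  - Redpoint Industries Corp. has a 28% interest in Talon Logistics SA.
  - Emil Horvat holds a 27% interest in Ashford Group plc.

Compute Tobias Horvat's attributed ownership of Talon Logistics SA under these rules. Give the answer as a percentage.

By sibling attribution (R3), Tobias Horvat is treated as also owning Emil Horvat's interest in Ashford Group plc, giving 55% + 27% = 82%.
By sibling attribution (R3), Tobias Horvat is treated as also owning Emil Horvat's interest in Northgate Mining NL, giving 45% + 36% = 81%.
By sibling attribution (R3), Tobias Horvat is treated as owning Emil Horvat's 5% interest in Talon Logistics SA.
Chain via Bluewater Ventures LLC → Redpoint Industries Corp. (R2): 7% × 49% × 28% = 0.9604% of Talon Logistics SA.
Chain via Ashford Group plc → Quarry Realty LP (R2): 82% × 37% × 13% = 3.9442% of Talon Logistics SA.
Chain via Northgate Mining NL → Orion Holdings Ltd (R2): 81% × 54% × 36% = 15.7464% of Talon Logistics SA.
Direct interest in Talon Logistics SA: 5%.
Aggregating (R1): 0.9604% + 3.9442% + 15.7464% + 5% = 25.651%.

25.651%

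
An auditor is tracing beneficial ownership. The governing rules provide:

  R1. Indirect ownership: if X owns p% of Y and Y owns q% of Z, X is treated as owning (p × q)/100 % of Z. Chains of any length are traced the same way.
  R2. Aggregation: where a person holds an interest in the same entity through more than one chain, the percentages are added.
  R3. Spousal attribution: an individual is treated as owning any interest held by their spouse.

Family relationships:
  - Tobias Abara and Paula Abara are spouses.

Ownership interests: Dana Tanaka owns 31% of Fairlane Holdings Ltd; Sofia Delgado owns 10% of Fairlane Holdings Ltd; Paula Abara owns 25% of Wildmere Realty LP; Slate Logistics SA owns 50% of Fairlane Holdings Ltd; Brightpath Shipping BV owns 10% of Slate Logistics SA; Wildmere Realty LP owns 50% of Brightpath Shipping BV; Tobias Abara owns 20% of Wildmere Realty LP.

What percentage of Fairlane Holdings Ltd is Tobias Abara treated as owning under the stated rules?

By spousal attribution (R3), Tobias Abara is treated as also owning Paula Abara's interest in Wildmere Realty LP, giving 20% + 25% = 45%.
Chain via Wildmere Realty LP → Brightpath Shipping BV → Slate Logistics SA (R1): 45% × 50% × 10% × 50% = 1.125% of Fairlane Holdings Ltd.

1.125%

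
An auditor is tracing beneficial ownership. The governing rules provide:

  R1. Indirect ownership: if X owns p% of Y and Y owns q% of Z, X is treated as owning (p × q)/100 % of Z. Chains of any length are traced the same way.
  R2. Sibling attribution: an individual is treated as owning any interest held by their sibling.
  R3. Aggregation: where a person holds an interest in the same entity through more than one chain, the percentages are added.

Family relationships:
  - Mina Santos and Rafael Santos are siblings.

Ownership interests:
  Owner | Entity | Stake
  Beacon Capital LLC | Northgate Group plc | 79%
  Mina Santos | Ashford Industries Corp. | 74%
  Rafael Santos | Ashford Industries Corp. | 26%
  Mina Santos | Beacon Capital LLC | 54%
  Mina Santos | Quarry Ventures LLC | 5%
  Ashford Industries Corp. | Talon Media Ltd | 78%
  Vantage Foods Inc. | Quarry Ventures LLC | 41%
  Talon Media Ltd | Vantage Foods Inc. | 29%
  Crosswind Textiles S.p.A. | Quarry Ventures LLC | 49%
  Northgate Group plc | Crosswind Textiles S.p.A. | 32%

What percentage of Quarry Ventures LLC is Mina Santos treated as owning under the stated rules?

20.963288%

By sibling attribution (R2), Mina Santos is treated as also owning Rafael Santos's interest in Ashford Industries Corp, giving 74% + 26% = 100%.
Chain via Ashford Industries Corp. → Talon Media Ltd → Vantage Foods Inc. (R1): 100% × 78% × 29% × 41% = 9.2742% of Quarry Ventures LLC.
Chain via Beacon Capital LLC → Northgate Group plc → Crosswind Textiles S.p.A. (R1): 54% × 79% × 32% × 49% = 6.689088% of Quarry Ventures LLC.
Direct interest in Quarry Ventures LLC: 5%.
Aggregating (R3): 9.2742% + 6.689088% + 5% = 20.963288%.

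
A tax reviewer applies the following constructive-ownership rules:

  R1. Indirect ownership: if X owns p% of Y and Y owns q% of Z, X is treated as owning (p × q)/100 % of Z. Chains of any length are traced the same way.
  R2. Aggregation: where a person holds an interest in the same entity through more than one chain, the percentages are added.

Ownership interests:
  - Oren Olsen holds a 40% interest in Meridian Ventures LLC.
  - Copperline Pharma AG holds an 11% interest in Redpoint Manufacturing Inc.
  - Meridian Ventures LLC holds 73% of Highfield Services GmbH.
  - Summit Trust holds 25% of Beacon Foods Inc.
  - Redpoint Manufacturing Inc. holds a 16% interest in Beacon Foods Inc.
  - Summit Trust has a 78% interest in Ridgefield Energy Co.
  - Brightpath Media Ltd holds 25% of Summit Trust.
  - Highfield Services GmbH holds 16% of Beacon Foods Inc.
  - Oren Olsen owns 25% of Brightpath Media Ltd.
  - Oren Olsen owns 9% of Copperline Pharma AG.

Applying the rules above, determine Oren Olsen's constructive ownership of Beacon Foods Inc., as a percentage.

6.3929%

Chain via Brightpath Media Ltd → Summit Trust (R1): 25% × 25% × 25% = 1.5625% of Beacon Foods Inc.
Chain via Copperline Pharma AG → Redpoint Manufacturing Inc. (R1): 9% × 11% × 16% = 0.1584% of Beacon Foods Inc.
Chain via Meridian Ventures LLC → Highfield Services GmbH (R1): 40% × 73% × 16% = 4.672% of Beacon Foods Inc.
Aggregating (R2): 1.5625% + 0.1584% + 4.672% = 6.3929%.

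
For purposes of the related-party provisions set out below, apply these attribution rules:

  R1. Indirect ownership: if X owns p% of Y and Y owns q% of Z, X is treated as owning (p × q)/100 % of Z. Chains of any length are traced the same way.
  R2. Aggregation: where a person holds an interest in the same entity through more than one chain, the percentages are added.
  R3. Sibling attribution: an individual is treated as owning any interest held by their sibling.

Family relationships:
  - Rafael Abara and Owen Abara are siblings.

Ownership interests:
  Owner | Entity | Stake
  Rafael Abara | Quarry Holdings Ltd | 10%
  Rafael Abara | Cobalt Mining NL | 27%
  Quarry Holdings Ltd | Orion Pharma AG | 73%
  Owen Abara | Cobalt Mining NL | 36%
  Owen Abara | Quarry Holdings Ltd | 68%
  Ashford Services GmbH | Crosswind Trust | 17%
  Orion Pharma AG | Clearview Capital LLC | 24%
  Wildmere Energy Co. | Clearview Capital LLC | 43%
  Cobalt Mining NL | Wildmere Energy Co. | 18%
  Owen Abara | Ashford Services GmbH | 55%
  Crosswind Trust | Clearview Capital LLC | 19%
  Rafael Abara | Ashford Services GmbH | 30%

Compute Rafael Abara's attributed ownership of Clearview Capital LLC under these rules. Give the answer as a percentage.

21.2873%

By sibling attribution (R3), Rafael Abara is treated as also owning Owen Abara's interest in Cobalt Mining NL, giving 27% + 36% = 63%.
By sibling attribution (R3), Rafael Abara is treated as also owning Owen Abara's interest in Quarry Holdings Ltd, giving 10% + 68% = 78%.
By sibling attribution (R3), Rafael Abara is treated as also owning Owen Abara's interest in Ashford Services GmbH, giving 30% + 55% = 85%.
Chain via Cobalt Mining NL → Wildmere Energy Co. (R1): 63% × 18% × 43% = 4.8762% of Clearview Capital LLC.
Chain via Quarry Holdings Ltd → Orion Pharma AG (R1): 78% × 73% × 24% = 13.6656% of Clearview Capital LLC.
Chain via Ashford Services GmbH → Crosswind Trust (R1): 85% × 17% × 19% = 2.7455% of Clearview Capital LLC.
Aggregating (R2): 4.8762% + 13.6656% + 2.7455% = 21.2873%.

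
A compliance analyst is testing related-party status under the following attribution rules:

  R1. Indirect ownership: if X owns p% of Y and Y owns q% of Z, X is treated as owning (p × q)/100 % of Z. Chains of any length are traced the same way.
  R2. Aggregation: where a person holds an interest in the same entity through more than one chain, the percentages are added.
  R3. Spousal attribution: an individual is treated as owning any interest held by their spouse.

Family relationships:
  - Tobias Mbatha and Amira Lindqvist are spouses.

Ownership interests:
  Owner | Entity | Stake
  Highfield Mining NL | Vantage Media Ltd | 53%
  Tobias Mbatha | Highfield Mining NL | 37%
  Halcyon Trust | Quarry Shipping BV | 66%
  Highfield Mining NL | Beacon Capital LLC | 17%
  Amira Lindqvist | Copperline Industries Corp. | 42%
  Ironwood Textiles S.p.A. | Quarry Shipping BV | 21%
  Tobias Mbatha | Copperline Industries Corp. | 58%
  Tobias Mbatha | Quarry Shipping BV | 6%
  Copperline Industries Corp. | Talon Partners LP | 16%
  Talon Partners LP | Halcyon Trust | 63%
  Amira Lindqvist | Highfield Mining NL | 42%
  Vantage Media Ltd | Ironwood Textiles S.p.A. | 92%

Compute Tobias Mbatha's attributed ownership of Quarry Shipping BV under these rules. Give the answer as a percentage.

By spousal attribution (R3), Tobias Mbatha is treated as also owning Amira Lindqvist's interest in Copperline Industries Corp, giving 58% + 42% = 100%.
By spousal attribution (R3), Tobias Mbatha is treated as also owning Amira Lindqvist's interest in Highfield Mining NL, giving 37% + 42% = 79%.
Chain via Copperline Industries Corp. → Talon Partners LP → Halcyon Trust (R1): 100% × 16% × 63% × 66% = 6.6528% of Quarry Shipping BV.
Chain via Highfield Mining NL → Vantage Media Ltd → Ironwood Textiles S.p.A. (R1): 79% × 53% × 92% × 21% = 8.089284% of Quarry Shipping BV.
Direct interest in Quarry Shipping BV: 6%.
Aggregating (R2): 6.6528% + 8.089284% + 6% = 20.742084%.

20.742084%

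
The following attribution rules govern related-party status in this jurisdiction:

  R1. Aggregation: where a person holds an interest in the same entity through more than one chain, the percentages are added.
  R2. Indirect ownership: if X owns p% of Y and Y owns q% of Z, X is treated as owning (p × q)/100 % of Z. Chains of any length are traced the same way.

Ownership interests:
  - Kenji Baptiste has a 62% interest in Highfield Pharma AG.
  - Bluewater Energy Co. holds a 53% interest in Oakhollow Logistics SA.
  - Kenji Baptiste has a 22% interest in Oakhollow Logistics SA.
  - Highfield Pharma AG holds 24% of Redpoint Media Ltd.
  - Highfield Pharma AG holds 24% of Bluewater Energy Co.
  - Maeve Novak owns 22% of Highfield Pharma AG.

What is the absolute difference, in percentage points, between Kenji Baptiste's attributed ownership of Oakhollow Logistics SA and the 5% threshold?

24.8864

Chain via Highfield Pharma AG → Bluewater Energy Co. (R2): 62% × 24% × 53% = 7.8864% of Oakhollow Logistics SA.
Direct interest in Oakhollow Logistics SA: 22%.
Aggregating (R1): 7.8864% + 22% = 29.8864%.
29.8864% exceeds the 5% threshold by 24.8864 percentage points.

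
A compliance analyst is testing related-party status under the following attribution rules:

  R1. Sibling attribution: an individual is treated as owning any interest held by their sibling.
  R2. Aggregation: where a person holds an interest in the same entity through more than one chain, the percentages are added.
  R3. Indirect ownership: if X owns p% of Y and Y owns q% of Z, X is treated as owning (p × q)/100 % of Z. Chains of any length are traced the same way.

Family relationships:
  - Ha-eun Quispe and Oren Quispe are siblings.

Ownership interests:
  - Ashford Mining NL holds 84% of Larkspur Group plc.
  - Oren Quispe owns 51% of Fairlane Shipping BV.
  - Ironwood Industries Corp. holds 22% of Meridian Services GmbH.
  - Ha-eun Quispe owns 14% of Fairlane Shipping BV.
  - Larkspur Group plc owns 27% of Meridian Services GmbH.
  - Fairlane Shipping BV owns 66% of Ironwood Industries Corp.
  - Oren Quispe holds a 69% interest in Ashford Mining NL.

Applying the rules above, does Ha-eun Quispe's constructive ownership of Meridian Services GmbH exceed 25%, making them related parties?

By sibling attribution (R1), Ha-eun Quispe is treated as also owning Oren Quispe's interest in Fairlane Shipping BV, giving 14% + 51% = 65%.
By sibling attribution (R1), Ha-eun Quispe is treated as owning Oren Quispe's 69% interest in Ashford Mining NL.
Chain via Fairlane Shipping BV → Ironwood Industries Corp. (R3): 65% × 66% × 22% = 9.438% of Meridian Services GmbH.
Chain via Ashford Mining NL → Larkspur Group plc (R3): 69% × 84% × 27% = 15.6492% of Meridian Services GmbH.
Aggregating (R2): 9.438% + 15.6492% = 25.0872%.
25.0872% exceeds the 25% threshold, so Ha-eun is a related party to Meridian Services GmbH.

Yes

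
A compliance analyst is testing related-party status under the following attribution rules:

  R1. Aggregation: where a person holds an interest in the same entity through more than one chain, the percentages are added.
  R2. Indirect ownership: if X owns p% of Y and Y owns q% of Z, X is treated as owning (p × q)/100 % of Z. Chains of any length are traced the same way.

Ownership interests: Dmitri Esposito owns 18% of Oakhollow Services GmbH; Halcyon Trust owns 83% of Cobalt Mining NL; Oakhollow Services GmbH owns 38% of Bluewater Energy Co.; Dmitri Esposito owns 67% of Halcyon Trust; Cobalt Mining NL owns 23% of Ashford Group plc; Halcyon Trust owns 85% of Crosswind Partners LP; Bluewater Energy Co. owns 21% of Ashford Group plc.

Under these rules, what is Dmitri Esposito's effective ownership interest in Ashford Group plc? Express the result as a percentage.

14.2267%

Chain via Oakhollow Services GmbH → Bluewater Energy Co. (R2): 18% × 38% × 21% = 1.4364% of Ashford Group plc.
Chain via Halcyon Trust → Cobalt Mining NL (R2): 67% × 83% × 23% = 12.7903% of Ashford Group plc.
Aggregating (R1): 1.4364% + 12.7903% = 14.2267%.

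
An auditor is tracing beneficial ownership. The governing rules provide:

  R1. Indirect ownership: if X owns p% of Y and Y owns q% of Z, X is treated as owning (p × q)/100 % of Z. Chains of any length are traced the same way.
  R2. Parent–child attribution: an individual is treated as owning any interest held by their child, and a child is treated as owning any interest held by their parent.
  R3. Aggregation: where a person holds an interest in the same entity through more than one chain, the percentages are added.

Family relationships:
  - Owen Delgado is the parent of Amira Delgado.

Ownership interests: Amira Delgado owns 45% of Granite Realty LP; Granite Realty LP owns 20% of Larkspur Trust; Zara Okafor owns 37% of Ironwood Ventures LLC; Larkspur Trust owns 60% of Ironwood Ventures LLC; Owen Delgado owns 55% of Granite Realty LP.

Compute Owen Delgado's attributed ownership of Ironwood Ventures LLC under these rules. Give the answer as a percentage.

12%

By parent–child attribution (R2), Owen Delgado is treated as also owning Amira Delgado's interest in Granite Realty LP, giving 55% + 45% = 100%.
Chain via Granite Realty LP → Larkspur Trust (R1): 100% × 20% × 60% = 12% of Ironwood Ventures LLC.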